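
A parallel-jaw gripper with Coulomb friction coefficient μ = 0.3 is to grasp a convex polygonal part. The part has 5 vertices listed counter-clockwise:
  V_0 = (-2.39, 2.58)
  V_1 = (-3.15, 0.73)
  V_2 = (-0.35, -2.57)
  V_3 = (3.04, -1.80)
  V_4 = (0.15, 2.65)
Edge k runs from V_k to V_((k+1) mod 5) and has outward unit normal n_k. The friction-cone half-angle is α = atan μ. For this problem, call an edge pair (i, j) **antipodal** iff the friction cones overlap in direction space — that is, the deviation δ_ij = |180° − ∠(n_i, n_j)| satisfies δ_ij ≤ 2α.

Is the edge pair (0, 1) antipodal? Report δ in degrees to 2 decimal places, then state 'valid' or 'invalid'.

α = atan 0.3 = 16.70°;  2α = 33.40°
edge 0: e_0 = (-0.76, -1.85);  n_0 = (-0.9250, +0.3800)
edge 1: e_1 = (+2.80, -3.30);  n_1 = (-0.7625, -0.6470)
∠(n_0, n_1) = 62.65°
δ = |180° − 62.65°| = 117.35°
117.35° > 2α = 33.40°  →  invalid

δ = 117.35°, invalid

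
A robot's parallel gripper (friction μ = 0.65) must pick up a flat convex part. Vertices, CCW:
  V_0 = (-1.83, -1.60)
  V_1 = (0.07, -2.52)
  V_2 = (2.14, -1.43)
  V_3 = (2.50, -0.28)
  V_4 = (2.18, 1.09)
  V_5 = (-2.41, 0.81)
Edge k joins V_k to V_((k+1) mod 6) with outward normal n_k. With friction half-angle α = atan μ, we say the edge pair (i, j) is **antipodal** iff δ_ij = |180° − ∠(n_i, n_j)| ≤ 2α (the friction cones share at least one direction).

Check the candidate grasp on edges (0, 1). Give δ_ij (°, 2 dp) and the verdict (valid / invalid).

α = atan 0.65 = 33.02°;  2α = 66.05°
edge 0: e_0 = (+1.90, -0.92);  n_0 = (-0.4358, -0.9000)
edge 1: e_1 = (+2.07, +1.09);  n_1 = (+0.4659, -0.8848)
∠(n_0, n_1) = 53.61°
δ = |180° − 53.61°| = 126.39°
126.39° > 2α = 66.05°  →  invalid

δ = 126.39°, invalid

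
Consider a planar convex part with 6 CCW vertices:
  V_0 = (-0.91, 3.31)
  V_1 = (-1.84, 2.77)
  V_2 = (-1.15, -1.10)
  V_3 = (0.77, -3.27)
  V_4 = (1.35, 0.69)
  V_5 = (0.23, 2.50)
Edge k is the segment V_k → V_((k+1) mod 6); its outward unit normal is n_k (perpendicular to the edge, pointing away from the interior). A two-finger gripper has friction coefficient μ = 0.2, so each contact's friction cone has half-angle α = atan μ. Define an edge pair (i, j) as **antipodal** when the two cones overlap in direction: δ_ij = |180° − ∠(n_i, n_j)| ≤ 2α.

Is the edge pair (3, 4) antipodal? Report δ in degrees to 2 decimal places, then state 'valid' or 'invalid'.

δ = 139.92°, invalid

α = atan 0.2 = 11.31°;  2α = 22.62°
edge 3: e_3 = (+0.58, +3.96);  n_3 = (+0.9894, -0.1449)
edge 4: e_4 = (-1.12, +1.81);  n_4 = (+0.8504, +0.5262)
∠(n_3, n_4) = 40.08°
δ = |180° − 40.08°| = 139.92°
139.92° > 2α = 22.62°  →  invalid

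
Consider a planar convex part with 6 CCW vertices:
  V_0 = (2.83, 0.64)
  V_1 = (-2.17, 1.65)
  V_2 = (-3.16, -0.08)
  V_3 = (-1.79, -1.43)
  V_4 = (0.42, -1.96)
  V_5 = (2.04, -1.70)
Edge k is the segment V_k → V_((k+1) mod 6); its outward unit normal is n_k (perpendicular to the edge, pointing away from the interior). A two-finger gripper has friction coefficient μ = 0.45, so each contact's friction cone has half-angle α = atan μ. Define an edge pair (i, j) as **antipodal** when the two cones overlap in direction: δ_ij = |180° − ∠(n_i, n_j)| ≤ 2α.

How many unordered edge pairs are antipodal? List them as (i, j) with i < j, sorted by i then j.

count = 4; pairs: (0,2), (0,3), (0,4), (1,5)

α = atan 0.45 = 24.23°;  2α = 48.46°
n_0 = (+0.1980, +0.9802)
n_1 = (-0.8679, +0.4967)
n_2 = (-0.7019, -0.7123)
n_3 = (-0.2332, -0.9724)
n_4 = (+0.1585, -0.9874)
n_5 = (+0.9475, -0.3199)
  (0,1): δ = 108.36°  ·
  (0,2): δ = 33.16°  ✓
  (0,3): δ = 2.07°  ✓
  (0,4): δ = 20.54°  ✓
  (0,5): δ = 82.77°  ·
  (1,2): δ = 104.80°  ·
  (1,3): δ = 73.71°  ·
  (1,4): δ = 51.10°  ·
  (1,5): δ = 11.13°  ✓
  (2,3): δ = 148.91°  ·
  (2,4): δ = 126.30°  ·
  (2,5): δ = 64.08°  ·
  (3,4): δ = 157.40°  ·
  (3,5): δ = 95.17°  ·
  (4,5): δ = 117.77°  ·
antipodal pairs: 4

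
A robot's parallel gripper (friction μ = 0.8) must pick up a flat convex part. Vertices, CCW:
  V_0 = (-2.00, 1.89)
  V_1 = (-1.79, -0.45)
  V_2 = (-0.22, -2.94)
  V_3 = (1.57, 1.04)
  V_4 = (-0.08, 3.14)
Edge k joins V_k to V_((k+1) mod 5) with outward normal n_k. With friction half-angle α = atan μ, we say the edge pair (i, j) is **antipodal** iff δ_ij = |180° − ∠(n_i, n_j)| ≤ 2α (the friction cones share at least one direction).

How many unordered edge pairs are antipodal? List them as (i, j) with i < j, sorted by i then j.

α = atan 0.8 = 38.66°;  2α = 77.32°
n_0 = (-0.9960, -0.0894)
n_1 = (-0.8459, -0.5334)
n_2 = (+0.9120, -0.4102)
n_3 = (+0.7863, +0.6178)
n_4 = (-0.5456, +0.8380)
  (0,1): δ = 152.90°  ·
  (0,2): δ = 29.34°  ✓
  (0,3): δ = 33.03°  ✓
  (0,4): δ = 117.94°  ·
  (1,2): δ = 56.45°  ✓
  (1,3): δ = 5.92°  ✓
  (1,4): δ = 90.83°  ·
  (2,3): δ = 117.63°  ·
  (2,4): δ = 32.72°  ✓
  (3,4): δ = 95.09°  ·
antipodal pairs: 5

count = 5; pairs: (0,2), (0,3), (1,2), (1,3), (2,4)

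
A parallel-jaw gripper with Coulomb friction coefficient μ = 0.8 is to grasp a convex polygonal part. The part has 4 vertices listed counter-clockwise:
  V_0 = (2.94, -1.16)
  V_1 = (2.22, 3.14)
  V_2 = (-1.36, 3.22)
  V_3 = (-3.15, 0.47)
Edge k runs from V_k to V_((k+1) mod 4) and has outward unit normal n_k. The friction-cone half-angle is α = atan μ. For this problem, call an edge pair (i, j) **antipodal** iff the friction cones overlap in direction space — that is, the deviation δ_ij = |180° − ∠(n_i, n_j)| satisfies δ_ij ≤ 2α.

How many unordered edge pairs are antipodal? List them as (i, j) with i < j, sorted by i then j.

α = atan 0.8 = 38.66°;  2α = 77.32°
n_0 = (+0.9863, +0.1651)
n_1 = (+0.0223, +0.9998)
n_2 = (-0.8381, +0.5455)
n_3 = (-0.2586, -0.9660)
  (0,1): δ = 100.79°  ·
  (0,2): δ = 42.57°  ✓
  (0,3): δ = 65.51°  ✓
  (1,2): δ = 121.78°  ·
  (1,3): δ = 13.70°  ✓
  (2,3): δ = 71.92°  ✓
antipodal pairs: 4

count = 4; pairs: (0,2), (0,3), (1,3), (2,3)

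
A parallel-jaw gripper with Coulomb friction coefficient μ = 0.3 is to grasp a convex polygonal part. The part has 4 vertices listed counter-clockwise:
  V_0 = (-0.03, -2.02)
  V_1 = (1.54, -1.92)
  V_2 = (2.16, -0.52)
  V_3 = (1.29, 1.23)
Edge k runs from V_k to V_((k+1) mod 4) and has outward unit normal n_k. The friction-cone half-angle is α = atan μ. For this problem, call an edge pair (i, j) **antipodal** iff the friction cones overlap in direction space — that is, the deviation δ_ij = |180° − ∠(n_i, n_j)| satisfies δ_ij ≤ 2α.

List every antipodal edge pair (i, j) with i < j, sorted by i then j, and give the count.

α = atan 0.3 = 16.70°;  2α = 33.40°
n_0 = (+0.0636, -0.9980)
n_1 = (+0.9143, -0.4049)
n_2 = (+0.8954, +0.4452)
n_3 = (-0.9265, +0.3763)
  (0,1): δ = 117.53°  ·
  (0,2): δ = 67.21°  ·
  (0,3): δ = 64.25°  ·
  (1,2): δ = 129.68°  ·
  (1,3): δ = 1.78°  ✓
  (2,3): δ = 48.54°  ·
antipodal pairs: 1

count = 1; pairs: (1,3)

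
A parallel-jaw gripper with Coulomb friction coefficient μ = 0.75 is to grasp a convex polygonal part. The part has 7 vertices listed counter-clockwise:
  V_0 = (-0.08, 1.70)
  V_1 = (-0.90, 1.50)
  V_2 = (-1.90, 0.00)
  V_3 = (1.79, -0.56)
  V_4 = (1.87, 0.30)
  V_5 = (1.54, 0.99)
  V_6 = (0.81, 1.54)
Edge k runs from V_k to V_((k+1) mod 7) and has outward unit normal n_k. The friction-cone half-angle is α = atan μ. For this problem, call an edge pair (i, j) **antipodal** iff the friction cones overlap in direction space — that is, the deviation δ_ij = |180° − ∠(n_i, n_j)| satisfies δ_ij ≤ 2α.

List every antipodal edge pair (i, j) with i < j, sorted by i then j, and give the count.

count = 8; pairs: (0,2), (0,3), (1,2), (1,3), (1,4), (2,4), (2,5), (2,6)

α = atan 0.75 = 36.87°;  2α = 73.74°
n_0 = (-0.2370, +0.9715)
n_1 = (-0.8321, +0.5547)
n_2 = (-0.1500, -0.9887)
n_3 = (+0.9957, -0.0926)
n_4 = (+0.9021, +0.4315)
n_5 = (+0.6017, +0.7987)
n_6 = (+0.1769, +0.9842)
  (0,1): δ = 137.40°  ·
  (0,2): δ = 22.34°  ✓
  (0,3): δ = 70.98°  ✓
  (0,4): δ = 101.85°  ·
  (0,5): δ = 129.30°  ·
  (0,6): δ = 156.10°  ·
  (1,2): δ = 64.94°  ✓
  (1,3): δ = 28.38°  ✓
  (1,4): δ = 59.25°  ✓
  (1,5): δ = 86.69°  ·
  (1,6): δ = 113.50°  ·
  (2,3): δ = 86.69°  ·
  (2,4): δ = 55.81°  ✓
  (2,5): δ = 28.37°  ✓
  (2,6): δ = 1.56°  ✓
  (3,4): δ = 149.13°  ·
  (3,5): δ = 121.68°  ·
  (3,6): δ = 94.88°  ·
  (4,5): δ = 152.56°  ·
  (4,6): δ = 125.75°  ·
  (5,6): δ = 153.20°  ·
antipodal pairs: 8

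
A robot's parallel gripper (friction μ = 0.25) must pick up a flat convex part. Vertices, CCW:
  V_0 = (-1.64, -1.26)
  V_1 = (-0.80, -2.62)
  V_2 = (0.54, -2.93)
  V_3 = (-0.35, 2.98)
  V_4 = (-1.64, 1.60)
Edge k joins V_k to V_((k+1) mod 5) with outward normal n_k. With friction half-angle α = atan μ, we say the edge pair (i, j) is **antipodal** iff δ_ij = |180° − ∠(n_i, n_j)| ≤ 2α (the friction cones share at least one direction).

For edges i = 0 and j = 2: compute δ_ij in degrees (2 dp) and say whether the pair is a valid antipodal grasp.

δ = 23.14°, valid

α = atan 0.25 = 14.04°;  2α = 28.07°
edge 0: e_0 = (+0.84, -1.36);  n_0 = (-0.8508, -0.5255)
edge 2: e_2 = (-0.89, +5.91);  n_2 = (+0.9889, +0.1489)
∠(n_0, n_2) = 156.86°
δ = |180° − 156.86°| = 23.14°
23.14° ≤ 2α = 28.07°  →  valid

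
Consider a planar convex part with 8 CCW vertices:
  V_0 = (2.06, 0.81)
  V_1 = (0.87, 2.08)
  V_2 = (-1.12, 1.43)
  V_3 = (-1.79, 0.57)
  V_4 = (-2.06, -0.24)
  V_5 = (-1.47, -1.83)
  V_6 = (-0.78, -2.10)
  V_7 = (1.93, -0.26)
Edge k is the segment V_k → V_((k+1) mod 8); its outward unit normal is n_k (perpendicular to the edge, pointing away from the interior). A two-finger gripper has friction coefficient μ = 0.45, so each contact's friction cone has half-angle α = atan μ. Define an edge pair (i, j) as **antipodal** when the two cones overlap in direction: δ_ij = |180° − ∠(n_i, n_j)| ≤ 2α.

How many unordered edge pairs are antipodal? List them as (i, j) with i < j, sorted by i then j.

α = atan 0.45 = 24.23°;  2α = 48.46°
n_0 = (+0.7297, +0.6837)
n_1 = (-0.3105, +0.9506)
n_2 = (-0.7889, +0.6146)
n_3 = (-0.9487, +0.3162)
n_4 = (-0.9375, -0.3479)
n_5 = (-0.3644, -0.9312)
n_6 = (+0.5617, -0.8273)
n_7 = (+0.9927, -0.1206)
  (0,1): δ = 115.05°  ·
  (0,2): δ = 81.06°  ·
  (0,3): δ = 61.57°  ·
  (0,4): δ = 22.78°  ✓
  (0,5): δ = 25.49°  ✓
  (0,6): δ = 81.04°  ·
  (0,7): δ = 129.94°  ·
  (1,2): δ = 146.01°  ·
  (1,3): δ = 126.52°  ·
  (1,4): δ = 87.73°  ·
  (1,5): δ = 39.46°  ✓
  (1,6): δ = 16.09°  ✓
  (1,7): δ = 64.98°  ·
  (2,3): δ = 160.51°  ·
  (2,4): δ = 121.72°  ·
  (2,5): δ = 73.45°  ·
  (2,6): δ = 17.90°  ✓
  (2,7): δ = 30.99°  ✓
  (3,4): δ = 141.21°  ·
  (3,5): δ = 92.94°  ·
  (3,6): δ = 37.39°  ✓
  (3,7): δ = 11.51°  ✓
  (4,5): δ = 131.73°  ·
  (4,6): δ = 76.18°  ·
  (4,7): δ = 27.29°  ✓
  (5,6): δ = 124.45°  ·
  (5,7): δ = 75.56°  ·
  (6,7): δ = 131.10°  ·
antipodal pairs: 9

count = 9; pairs: (0,4), (0,5), (1,5), (1,6), (2,6), (2,7), (3,6), (3,7), (4,7)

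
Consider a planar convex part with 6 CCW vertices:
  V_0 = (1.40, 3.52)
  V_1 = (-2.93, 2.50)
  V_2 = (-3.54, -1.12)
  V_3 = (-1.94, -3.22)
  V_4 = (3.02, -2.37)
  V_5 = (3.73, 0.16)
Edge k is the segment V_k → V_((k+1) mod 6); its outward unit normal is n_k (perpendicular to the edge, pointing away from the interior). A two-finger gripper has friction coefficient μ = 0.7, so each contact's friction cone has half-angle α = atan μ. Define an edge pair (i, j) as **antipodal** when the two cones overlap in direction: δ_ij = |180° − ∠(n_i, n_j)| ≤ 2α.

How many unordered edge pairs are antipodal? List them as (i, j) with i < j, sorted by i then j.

count = 8; pairs: (0,2), (0,3), (0,4), (1,4), (1,5), (2,4), (2,5), (3,5)

α = atan 0.7 = 34.99°;  2α = 69.98°
n_0 = (-0.2293, +0.9734)
n_1 = (-0.9861, +0.1662)
n_2 = (-0.7954, -0.6060)
n_3 = (+0.1689, -0.9856)
n_4 = (+0.9628, -0.2702)
n_5 = (+0.8218, +0.5698)
  (0,1): δ = 112.82°  ·
  (0,2): δ = 65.95°  ✓
  (0,3): δ = 3.53°  ✓
  (0,4): δ = 61.07°  ✓
  (0,5): δ = 111.48°  ·
  (1,2): δ = 133.13°  ·
  (1,3): δ = 70.71°  ·
  (1,4): δ = 6.11°  ✓
  (1,5): δ = 44.30°  ✓
  (2,3): δ = 117.58°  ·
  (2,4): δ = 52.98°  ✓
  (2,5): δ = 2.56°  ✓
  (3,4): δ = 115.40°  ·
  (3,5): δ = 64.98°  ✓
  (4,5): δ = 129.58°  ·
antipodal pairs: 8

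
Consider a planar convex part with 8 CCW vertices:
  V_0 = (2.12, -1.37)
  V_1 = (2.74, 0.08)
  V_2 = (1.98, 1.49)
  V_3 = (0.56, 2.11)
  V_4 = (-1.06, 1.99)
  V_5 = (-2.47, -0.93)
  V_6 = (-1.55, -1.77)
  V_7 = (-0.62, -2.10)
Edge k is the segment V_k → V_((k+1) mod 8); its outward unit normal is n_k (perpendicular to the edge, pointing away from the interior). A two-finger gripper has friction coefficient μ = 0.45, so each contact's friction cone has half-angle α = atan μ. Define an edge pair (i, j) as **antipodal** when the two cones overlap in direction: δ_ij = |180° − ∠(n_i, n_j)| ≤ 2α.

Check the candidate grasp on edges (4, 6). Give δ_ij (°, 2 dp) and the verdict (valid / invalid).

δ = 83.76°, invalid

α = atan 0.45 = 24.23°;  2α = 48.46°
edge 4: e_4 = (-1.41, -2.92);  n_4 = (-0.9005, +0.4348)
edge 6: e_6 = (+0.93, -0.33);  n_6 = (-0.3344, -0.9424)
∠(n_4, n_6) = 96.24°
δ = |180° − 96.24°| = 83.76°
83.76° > 2α = 48.46°  →  invalid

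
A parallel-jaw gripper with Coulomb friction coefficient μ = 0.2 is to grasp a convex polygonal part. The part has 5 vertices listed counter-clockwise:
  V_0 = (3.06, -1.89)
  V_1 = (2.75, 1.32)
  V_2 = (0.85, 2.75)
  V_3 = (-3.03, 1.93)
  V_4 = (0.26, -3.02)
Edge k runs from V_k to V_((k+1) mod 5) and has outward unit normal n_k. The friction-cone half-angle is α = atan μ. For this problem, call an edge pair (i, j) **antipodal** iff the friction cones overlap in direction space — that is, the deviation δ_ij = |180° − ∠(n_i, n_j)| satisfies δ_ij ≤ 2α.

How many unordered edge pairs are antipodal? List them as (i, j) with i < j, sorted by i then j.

α = atan 0.2 = 11.31°;  2α = 22.62°
n_0 = (+0.9954, +0.0961)
n_1 = (+0.6013, +0.7990)
n_2 = (-0.2068, +0.9784)
n_3 = (-0.8328, -0.5535)
n_4 = (+0.3742, -0.9273)
  (0,1): δ = 132.48°  ·
  (0,2): δ = 83.58°  ·
  (0,3): δ = 28.09°  ·
  (0,4): δ = 106.46°  ·
  (1,2): δ = 131.10°  ·
  (1,3): δ = 19.42°  ✓
  (1,4): δ = 58.94°  ·
  (2,3): δ = 68.32°  ·
  (2,4): δ = 10.04°  ✓
  (3,4): δ = 101.63°  ·
antipodal pairs: 2

count = 2; pairs: (1,3), (2,4)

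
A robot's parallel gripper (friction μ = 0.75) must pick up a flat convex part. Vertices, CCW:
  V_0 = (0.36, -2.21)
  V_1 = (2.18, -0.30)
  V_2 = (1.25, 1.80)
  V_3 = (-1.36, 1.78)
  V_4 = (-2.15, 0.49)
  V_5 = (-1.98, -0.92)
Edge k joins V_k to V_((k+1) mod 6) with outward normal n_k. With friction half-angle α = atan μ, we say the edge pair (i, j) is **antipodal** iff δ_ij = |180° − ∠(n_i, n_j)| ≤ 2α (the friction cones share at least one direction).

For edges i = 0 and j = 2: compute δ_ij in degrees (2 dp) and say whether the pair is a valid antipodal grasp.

δ = 45.94°, valid

α = atan 0.75 = 36.87°;  2α = 73.74°
edge 0: e_0 = (+1.82, +1.91);  n_0 = (+0.7240, -0.6898)
edge 2: e_2 = (-2.61, -0.02);  n_2 = (-0.0077, +1.0000)
∠(n_0, n_2) = 134.06°
δ = |180° − 134.06°| = 45.94°
45.94° ≤ 2α = 73.74°  →  valid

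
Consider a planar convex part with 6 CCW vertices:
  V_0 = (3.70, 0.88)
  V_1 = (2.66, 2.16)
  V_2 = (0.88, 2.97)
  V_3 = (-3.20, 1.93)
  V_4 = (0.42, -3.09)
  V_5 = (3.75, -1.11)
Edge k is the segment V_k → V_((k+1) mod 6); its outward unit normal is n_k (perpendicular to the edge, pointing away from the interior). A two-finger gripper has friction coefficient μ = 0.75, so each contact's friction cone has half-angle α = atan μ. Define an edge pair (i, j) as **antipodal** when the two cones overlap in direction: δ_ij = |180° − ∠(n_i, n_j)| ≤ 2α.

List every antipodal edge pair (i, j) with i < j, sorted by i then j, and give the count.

α = atan 0.75 = 36.87°;  2α = 73.74°
n_0 = (+0.7761, +0.6306)
n_1 = (+0.4142, +0.9102)
n_2 = (-0.2470, +0.9690)
n_3 = (-0.8111, -0.5849)
n_4 = (+0.5111, -0.8595)
n_5 = (+0.9997, +0.0251)
  (0,1): δ = 153.56°  ·
  (0,2): δ = 114.79°  ·
  (0,3): δ = 3.30°  ✓
  (0,4): δ = 81.64°  ·
  (0,5): δ = 142.35°  ·
  (1,2): δ = 141.23°  ·
  (1,3): δ = 29.74°  ✓
  (1,4): δ = 55.20°  ✓
  (1,5): δ = 115.91°  ·
  (2,3): δ = 68.50°  ✓
  (2,4): δ = 16.44°  ✓
  (2,5): δ = 77.14°  ·
  (3,4): δ = 95.06°  ·
  (3,5): δ = 34.36°  ✓
  (4,5): δ = 119.30°  ·
antipodal pairs: 6

count = 6; pairs: (0,3), (1,3), (1,4), (2,3), (2,4), (3,5)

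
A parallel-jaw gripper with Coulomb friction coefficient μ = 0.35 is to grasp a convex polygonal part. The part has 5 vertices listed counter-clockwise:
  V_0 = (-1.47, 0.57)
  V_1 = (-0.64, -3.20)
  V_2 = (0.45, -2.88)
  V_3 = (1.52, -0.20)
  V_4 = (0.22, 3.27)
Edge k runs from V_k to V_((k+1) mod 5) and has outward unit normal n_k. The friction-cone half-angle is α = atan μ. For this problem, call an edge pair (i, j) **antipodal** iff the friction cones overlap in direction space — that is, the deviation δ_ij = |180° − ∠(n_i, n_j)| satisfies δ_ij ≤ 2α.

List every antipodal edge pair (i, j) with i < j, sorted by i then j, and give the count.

count = 3; pairs: (0,2), (0,3), (2,4)

α = atan 0.35 = 19.29°;  2α = 38.58°
n_0 = (-0.9766, -0.2150)
n_1 = (+0.2817, -0.9595)
n_2 = (+0.9287, -0.3708)
n_3 = (+0.9364, +0.3508)
n_4 = (-0.8476, +0.5306)
  (0,1): δ = 86.06°  ·
  (0,2): δ = 34.18°  ✓
  (0,3): δ = 8.12°  ✓
  (0,4): δ = 135.54°  ·
  (1,2): δ = 128.13°  ·
  (1,3): δ = 85.82°  ·
  (1,4): δ = 41.60°  ·
  (2,3): δ = 137.70°  ·
  (2,4): δ = 10.28°  ✓
  (3,4): δ = 52.58°  ·
antipodal pairs: 3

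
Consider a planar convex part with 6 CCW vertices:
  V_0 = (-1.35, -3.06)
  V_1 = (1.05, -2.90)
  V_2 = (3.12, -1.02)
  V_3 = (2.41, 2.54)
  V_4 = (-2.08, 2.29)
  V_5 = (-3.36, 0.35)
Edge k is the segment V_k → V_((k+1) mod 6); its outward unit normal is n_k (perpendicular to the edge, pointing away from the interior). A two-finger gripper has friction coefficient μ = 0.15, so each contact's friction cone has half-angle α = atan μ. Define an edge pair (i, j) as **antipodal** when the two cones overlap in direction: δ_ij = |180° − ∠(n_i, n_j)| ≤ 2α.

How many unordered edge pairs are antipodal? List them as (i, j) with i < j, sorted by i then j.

count = 2; pairs: (0,3), (1,4)

α = atan 0.15 = 8.53°;  2α = 17.06°
n_0 = (+0.0665, -0.9978)
n_1 = (+0.6723, -0.7403)
n_2 = (+0.9807, +0.1956)
n_3 = (-0.0556, +0.9985)
n_4 = (-0.8347, +0.5507)
n_5 = (-0.8615, -0.5078)
  (0,1): δ = 141.57°  ·
  (0,2): δ = 82.54°  ·
  (0,3): δ = 0.63°  ✓
  (0,4): δ = 52.77°  ·
  (0,5): δ = 116.70°  ·
  (1,2): δ = 120.97°  ·
  (1,3): δ = 39.06°  ·
  (1,4): δ = 14.34°  ✓
  (1,5): δ = 78.27°  ·
  (2,3): δ = 98.09°  ·
  (2,4): δ = 44.70°  ·
  (2,5): δ = 19.24°  ·
  (3,4): δ = 126.60°  ·
  (3,5): δ = 62.67°  ·
  (4,5): δ = 116.07°  ·
antipodal pairs: 2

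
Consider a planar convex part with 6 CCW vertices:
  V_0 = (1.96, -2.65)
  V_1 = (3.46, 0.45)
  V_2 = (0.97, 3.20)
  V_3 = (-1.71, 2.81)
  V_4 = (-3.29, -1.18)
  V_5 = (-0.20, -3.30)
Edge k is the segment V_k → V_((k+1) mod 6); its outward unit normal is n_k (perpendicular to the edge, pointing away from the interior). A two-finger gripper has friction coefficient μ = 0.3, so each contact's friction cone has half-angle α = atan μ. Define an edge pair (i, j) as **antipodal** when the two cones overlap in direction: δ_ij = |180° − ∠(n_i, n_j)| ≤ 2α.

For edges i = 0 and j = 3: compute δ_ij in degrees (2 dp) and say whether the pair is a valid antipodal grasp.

α = atan 0.3 = 16.70°;  2α = 33.40°
edge 0: e_0 = (+1.50, +3.10);  n_0 = (+0.9002, -0.4356)
edge 3: e_3 = (-1.58, -3.99);  n_3 = (-0.9298, +0.3682)
∠(n_0, n_3) = 175.78°
δ = |180° − 175.78°| = 4.22°
4.22° ≤ 2α = 33.40°  →  valid

δ = 4.22°, valid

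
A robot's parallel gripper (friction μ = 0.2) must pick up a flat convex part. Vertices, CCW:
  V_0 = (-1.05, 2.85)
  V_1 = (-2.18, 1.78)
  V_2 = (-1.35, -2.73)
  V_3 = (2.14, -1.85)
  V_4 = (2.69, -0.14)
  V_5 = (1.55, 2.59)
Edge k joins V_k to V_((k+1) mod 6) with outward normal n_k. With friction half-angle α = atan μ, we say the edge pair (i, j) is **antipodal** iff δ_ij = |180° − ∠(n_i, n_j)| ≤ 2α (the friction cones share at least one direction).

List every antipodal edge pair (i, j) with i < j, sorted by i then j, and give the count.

α = atan 0.2 = 11.31°;  2α = 22.62°
n_0 = (-0.6876, +0.7261)
n_1 = (-0.9835, -0.1810)
n_2 = (+0.2445, -0.9697)
n_3 = (+0.9520, -0.3062)
n_4 = (+0.9228, +0.3853)
n_5 = (+0.0995, +0.9950)
  (0,1): δ = 123.01°  ·
  (0,2): δ = 29.29°  ·
  (0,3): δ = 28.73°  ·
  (0,4): δ = 69.23°  ·
  (0,5): δ = 130.85°  ·
  (1,2): δ = 86.28°  ·
  (1,3): δ = 28.26°  ·
  (1,4): δ = 12.24°  ✓
  (1,5): δ = 73.86°  ·
  (2,3): δ = 121.98°  ·
  (2,4): δ = 81.49°  ·
  (2,5): δ = 19.86°  ✓
  (3,4): δ = 139.51°  ·
  (3,5): δ = 77.88°  ·
  (4,5): δ = 118.38°  ·
antipodal pairs: 2

count = 2; pairs: (1,4), (2,5)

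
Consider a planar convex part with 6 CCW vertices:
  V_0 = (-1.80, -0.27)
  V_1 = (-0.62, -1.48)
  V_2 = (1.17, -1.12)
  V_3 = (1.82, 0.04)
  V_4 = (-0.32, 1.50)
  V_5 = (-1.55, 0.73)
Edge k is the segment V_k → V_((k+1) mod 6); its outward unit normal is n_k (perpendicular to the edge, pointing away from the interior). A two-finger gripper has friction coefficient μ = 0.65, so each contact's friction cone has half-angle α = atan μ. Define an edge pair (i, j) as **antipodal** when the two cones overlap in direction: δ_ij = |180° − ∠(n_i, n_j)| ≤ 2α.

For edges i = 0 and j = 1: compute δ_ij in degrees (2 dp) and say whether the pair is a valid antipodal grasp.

δ = 122.91°, invalid

α = atan 0.65 = 33.02°;  2α = 66.05°
edge 0: e_0 = (+1.18, -1.21);  n_0 = (-0.7159, -0.6982)
edge 1: e_1 = (+1.79, +0.36);  n_1 = (+0.1972, -0.9804)
∠(n_0, n_1) = 57.09°
δ = |180° − 57.09°| = 122.91°
122.91° > 2α = 66.05°  →  invalid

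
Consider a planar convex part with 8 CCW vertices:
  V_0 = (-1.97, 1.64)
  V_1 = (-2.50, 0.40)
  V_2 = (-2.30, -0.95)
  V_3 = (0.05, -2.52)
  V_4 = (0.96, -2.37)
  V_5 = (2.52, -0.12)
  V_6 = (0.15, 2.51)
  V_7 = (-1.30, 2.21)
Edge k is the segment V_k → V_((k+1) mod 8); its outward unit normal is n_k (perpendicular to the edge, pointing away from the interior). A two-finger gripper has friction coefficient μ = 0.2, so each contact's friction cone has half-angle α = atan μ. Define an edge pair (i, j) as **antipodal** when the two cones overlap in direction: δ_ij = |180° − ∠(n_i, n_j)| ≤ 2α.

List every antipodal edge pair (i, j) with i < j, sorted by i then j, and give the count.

α = atan 0.2 = 11.31°;  2α = 22.62°
n_0 = (-0.9195, +0.3930)
n_1 = (-0.9892, -0.1465)
n_2 = (-0.5555, -0.8315)
n_3 = (+0.1626, -0.9867)
n_4 = (+0.8218, -0.5698)
n_5 = (+0.7429, +0.6694)
n_6 = (-0.2026, +0.9793)
n_7 = (-0.6480, +0.7617)
  (0,1): δ = 148.43°  ·
  (0,2): δ = 100.60°  ·
  (0,3): δ = 57.50°  ·
  (0,4): δ = 11.59°  ✓
  (0,5): δ = 65.17°  ·
  (0,6): δ = 124.83°  ·
  (0,7): δ = 153.53°  ·
  (1,2): δ = 132.17°  ·
  (1,3): δ = 89.07°  ·
  (1,4): δ = 43.16°  ·
  (1,5): δ = 33.60°  ·
  (1,6): δ = 93.26°  ·
  (1,7): δ = 121.96°  ·
  (2,3): δ = 136.89°  ·
  (2,4): δ = 90.99°  ·
  (2,5): δ = 14.23°  ✓
  (2,6): δ = 45.44°  ·
  (2,7): δ = 74.14°  ·
  (3,4): δ = 134.10°  ·
  (3,5): δ = 57.34°  ·
  (3,6): δ = 2.33°  ✓
  (3,7): δ = 31.03°  ·
  (4,5): δ = 103.24°  ·
  (4,6): δ = 43.58°  ·
  (4,7): δ = 14.88°  ✓
  (5,6): δ = 120.33°  ·
  (5,7): δ = 91.63°  ·
  (6,7): δ = 151.30°  ·
antipodal pairs: 4

count = 4; pairs: (0,4), (2,5), (3,6), (4,7)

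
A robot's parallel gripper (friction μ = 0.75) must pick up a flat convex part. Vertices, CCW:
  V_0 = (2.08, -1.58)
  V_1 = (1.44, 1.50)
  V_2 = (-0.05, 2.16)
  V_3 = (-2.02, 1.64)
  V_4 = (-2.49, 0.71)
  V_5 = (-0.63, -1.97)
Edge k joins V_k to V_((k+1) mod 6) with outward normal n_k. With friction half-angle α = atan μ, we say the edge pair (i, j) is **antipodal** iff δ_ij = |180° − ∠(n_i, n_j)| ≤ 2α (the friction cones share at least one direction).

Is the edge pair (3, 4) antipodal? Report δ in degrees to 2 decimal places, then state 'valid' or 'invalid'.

α = atan 0.75 = 36.87°;  2α = 73.74°
edge 3: e_3 = (-0.47, -0.93);  n_3 = (-0.8925, +0.4510)
edge 4: e_4 = (+1.86, -2.68);  n_4 = (-0.8215, -0.5702)
∠(n_3, n_4) = 61.57°
δ = |180° − 61.57°| = 118.43°
118.43° > 2α = 73.74°  →  invalid

δ = 118.43°, invalid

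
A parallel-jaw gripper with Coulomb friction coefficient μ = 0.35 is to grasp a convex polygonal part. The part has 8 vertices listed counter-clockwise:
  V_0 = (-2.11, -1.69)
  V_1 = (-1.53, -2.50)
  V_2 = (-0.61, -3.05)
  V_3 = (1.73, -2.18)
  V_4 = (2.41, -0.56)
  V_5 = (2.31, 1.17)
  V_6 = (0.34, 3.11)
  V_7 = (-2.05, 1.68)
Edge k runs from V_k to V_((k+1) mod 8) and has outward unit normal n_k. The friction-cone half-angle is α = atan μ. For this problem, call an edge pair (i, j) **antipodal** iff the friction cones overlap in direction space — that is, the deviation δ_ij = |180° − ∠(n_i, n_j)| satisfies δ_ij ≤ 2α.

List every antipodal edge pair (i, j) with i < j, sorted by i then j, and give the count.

count = 7; pairs: (0,4), (0,5), (1,5), (2,6), (3,6), (3,7), (4,7)

α = atan 0.35 = 19.29°;  2α = 38.58°
n_0 = (-0.8131, -0.5822)
n_1 = (-0.5131, -0.8583)
n_2 = (+0.3485, -0.9373)
n_3 = (+0.9221, -0.3870)
n_4 = (+0.9983, +0.0577)
n_5 = (+0.7017, +0.7125)
n_6 = (-0.5134, +0.8581)
n_7 = (-0.9998, +0.0178)
  (0,1): δ = 156.48°  ·
  (0,2): δ = 105.21°  ·
  (0,3): δ = 58.37°  ·
  (0,4): δ = 32.30°  ✓
  (0,5): δ = 9.84°  ✓
  (0,6): δ = 85.29°  ·
  (0,7): δ = 143.38°  ·
  (1,2): δ = 128.73°  ·
  (1,3): δ = 81.90°  ·
  (1,4): δ = 55.82°  ·
  (1,5): δ = 13.69°  ✓
  (1,6): δ = 61.77°  ·
  (1,7): δ = 119.85°  ·
  (2,3): δ = 133.17°  ·
  (2,4): δ = 107.09°  ·
  (2,5): δ = 64.96°  ·
  (2,6): δ = 10.50°  ✓
  (2,7): δ = 68.59°  ·
  (3,4): δ = 153.92°  ·
  (3,5): δ = 111.79°  ·
  (3,6): δ = 36.34°  ✓
  (3,7): δ = 21.75°  ✓
  (4,5): δ = 137.87°  ·
  (4,6): δ = 62.42°  ·
  (4,7): δ = 4.33°  ✓
  (5,6): δ = 104.55°  ·
  (5,7): δ = 46.46°  ·
  (6,7): δ = 121.91°  ·
antipodal pairs: 7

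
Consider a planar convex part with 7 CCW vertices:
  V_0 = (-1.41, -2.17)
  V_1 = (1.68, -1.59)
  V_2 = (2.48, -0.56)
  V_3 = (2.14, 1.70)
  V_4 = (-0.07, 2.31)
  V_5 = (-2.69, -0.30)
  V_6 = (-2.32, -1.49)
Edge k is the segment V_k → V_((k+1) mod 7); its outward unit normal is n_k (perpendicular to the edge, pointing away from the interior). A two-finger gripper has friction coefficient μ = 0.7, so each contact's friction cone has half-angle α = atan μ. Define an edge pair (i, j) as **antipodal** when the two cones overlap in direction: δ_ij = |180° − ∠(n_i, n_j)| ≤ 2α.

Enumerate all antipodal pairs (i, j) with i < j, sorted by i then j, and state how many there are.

count = 10; pairs: (0,3), (0,4), (1,3), (1,4), (1,5), (2,4), (2,5), (2,6), (3,5), (3,6)

α = atan 0.7 = 34.99°;  2α = 69.98°
n_0 = (+0.1845, -0.9828)
n_1 = (+0.7898, -0.6134)
n_2 = (+0.9889, +0.1488)
n_3 = (+0.2661, +0.9640)
n_4 = (-0.7058, +0.7085)
n_5 = (-0.9549, -0.2969)
n_6 = (-0.5986, -0.8011)
  (0,1): δ = 138.47°  ·
  (0,2): δ = 92.08°  ·
  (0,3): δ = 26.06°  ✓
  (0,4): δ = 34.26°  ✓
  (0,5): δ = 96.64°  ·
  (0,6): δ = 132.60°  ·
  (1,2): δ = 133.61°  ·
  (1,3): δ = 67.59°  ✓
  (1,4): δ = 7.27°  ✓
  (1,5): δ = 55.11°  ✓
  (1,6): δ = 91.07°  ·
  (2,3): δ = 113.99°  ·
  (2,4): δ = 53.67°  ✓
  (2,5): δ = 8.72°  ✓
  (2,6): δ = 44.68°  ✓
  (3,4): δ = 119.68°  ·
  (3,5): δ = 57.30°  ✓
  (3,6): δ = 21.34°  ✓
  (4,5): δ = 117.62°  ·
  (4,6): δ = 81.66°  ·
  (5,6): δ = 144.04°  ·
antipodal pairs: 10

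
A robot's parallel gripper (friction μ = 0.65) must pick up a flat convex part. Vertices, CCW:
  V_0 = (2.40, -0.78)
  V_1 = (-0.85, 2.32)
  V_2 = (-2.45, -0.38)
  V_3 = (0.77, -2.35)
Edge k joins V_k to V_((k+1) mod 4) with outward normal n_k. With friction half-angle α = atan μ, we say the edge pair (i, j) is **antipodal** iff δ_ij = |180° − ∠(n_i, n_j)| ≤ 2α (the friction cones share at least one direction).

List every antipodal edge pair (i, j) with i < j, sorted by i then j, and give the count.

count = 2; pairs: (0,2), (1,3)

α = atan 0.65 = 33.02°;  2α = 66.05°
n_0 = (+0.6902, +0.7236)
n_1 = (-0.8603, +0.5098)
n_2 = (-0.5219, -0.8530)
n_3 = (+0.6937, -0.7202)
  (0,1): δ = 77.00°  ·
  (0,2): δ = 12.19°  ✓
  (0,3): δ = 87.57°  ·
  (1,2): δ = 90.81°  ·
  (1,3): δ = 15.42°  ✓
  (2,3): δ = 104.62°  ·
antipodal pairs: 2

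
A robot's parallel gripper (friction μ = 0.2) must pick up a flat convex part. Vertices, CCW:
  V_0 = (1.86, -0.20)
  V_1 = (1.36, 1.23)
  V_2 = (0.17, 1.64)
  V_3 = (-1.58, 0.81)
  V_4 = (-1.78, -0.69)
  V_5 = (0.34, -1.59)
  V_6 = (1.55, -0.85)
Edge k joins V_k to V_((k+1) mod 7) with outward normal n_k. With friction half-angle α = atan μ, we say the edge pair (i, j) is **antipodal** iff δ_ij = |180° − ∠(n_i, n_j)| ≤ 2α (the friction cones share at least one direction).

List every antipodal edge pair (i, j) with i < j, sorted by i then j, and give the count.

α = atan 0.2 = 11.31°;  2α = 22.62°
n_0 = (+0.9440, +0.3301)
n_1 = (+0.3257, +0.9455)
n_2 = (-0.4285, +0.9035)
n_3 = (-0.9912, +0.1322)
n_4 = (-0.3908, -0.9205)
n_5 = (+0.5217, -0.8531)
n_6 = (+0.9026, -0.4305)
  (0,1): δ = 128.28°  ·
  (0,2): δ = 83.90°  ·
  (0,3): δ = 26.87°  ·
  (0,4): δ = 47.73°  ·
  (0,5): δ = 102.18°  ·
  (0,6): δ = 135.23°  ·
  (1,2): δ = 135.61°  ·
  (1,3): δ = 78.58°  ·
  (1,4): δ = 3.99°  ✓
  (1,5): δ = 50.46°  ·
  (1,6): δ = 83.51°  ·
  (2,3): δ = 122.97°  ·
  (2,4): δ = 48.38°  ·
  (2,5): δ = 6.07°  ✓
  (2,6): δ = 39.13°  ·
  (3,4): δ = 105.41°  ·
  (3,5): δ = 50.96°  ·
  (3,6): δ = 17.90°  ✓
  (4,5): δ = 125.55°  ·
  (4,6): δ = 92.49°  ·
  (5,6): δ = 146.95°  ·
antipodal pairs: 3

count = 3; pairs: (1,4), (2,5), (3,6)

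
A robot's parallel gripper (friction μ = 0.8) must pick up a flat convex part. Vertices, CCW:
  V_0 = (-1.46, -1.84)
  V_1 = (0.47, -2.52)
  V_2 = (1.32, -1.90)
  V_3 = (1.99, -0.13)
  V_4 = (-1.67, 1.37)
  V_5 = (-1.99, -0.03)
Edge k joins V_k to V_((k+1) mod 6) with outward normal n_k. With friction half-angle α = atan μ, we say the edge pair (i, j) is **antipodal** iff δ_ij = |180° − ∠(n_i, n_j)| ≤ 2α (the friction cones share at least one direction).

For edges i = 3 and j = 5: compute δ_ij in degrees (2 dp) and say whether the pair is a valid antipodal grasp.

α = atan 0.8 = 38.66°;  2α = 77.32°
edge 3: e_3 = (-3.66, +1.50);  n_3 = (+0.3792, +0.9253)
edge 5: e_5 = (+0.53, -1.81);  n_5 = (-0.9597, -0.2810)
∠(n_3, n_5) = 128.61°
δ = |180° − 128.61°| = 51.39°
51.39° ≤ 2α = 77.32°  →  valid

δ = 51.39°, valid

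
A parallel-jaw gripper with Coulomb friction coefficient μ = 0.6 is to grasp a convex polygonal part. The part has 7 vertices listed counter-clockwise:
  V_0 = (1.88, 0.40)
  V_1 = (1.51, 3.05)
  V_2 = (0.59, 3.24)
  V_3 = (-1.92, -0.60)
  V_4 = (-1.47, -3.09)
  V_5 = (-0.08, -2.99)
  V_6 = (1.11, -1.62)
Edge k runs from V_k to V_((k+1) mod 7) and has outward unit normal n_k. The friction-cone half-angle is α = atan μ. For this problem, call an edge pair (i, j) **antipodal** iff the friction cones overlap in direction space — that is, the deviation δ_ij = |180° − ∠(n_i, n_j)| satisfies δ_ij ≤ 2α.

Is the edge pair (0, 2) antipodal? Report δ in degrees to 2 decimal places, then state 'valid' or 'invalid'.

α = atan 0.6 = 30.96°;  2α = 61.93°
edge 0: e_0 = (-0.37, +2.65);  n_0 = (+0.9904, +0.1383)
edge 2: e_2 = (-2.51, -3.84);  n_2 = (-0.8370, +0.5471)
∠(n_0, n_2) = 138.88°
δ = |180° − 138.88°| = 41.12°
41.12° ≤ 2α = 61.93°  →  valid

δ = 41.12°, valid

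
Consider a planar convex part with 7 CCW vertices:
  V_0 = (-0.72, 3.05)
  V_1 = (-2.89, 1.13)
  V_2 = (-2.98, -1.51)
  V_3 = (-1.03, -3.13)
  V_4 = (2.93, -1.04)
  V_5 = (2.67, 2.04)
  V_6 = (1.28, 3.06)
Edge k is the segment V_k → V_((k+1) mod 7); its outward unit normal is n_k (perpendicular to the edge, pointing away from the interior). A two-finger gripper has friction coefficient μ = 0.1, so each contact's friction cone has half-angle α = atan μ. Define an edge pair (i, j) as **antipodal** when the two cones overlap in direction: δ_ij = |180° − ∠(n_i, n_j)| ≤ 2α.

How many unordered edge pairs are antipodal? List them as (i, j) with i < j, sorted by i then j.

α = atan 0.1 = 5.71°;  2α = 11.42°
n_0 = (-0.6626, +0.7489)
n_1 = (-0.9994, +0.0341)
n_2 = (-0.6390, -0.7692)
n_3 = (+0.4668, -0.8844)
n_4 = (+0.9965, +0.0841)
n_5 = (+0.5916, +0.8062)
n_6 = (-0.0050, +1.0000)
  (0,1): δ = 133.45°  ·
  (0,2): δ = 81.22°  ·
  (0,3): δ = 13.68°  ·
  (0,4): δ = 53.32°  ·
  (0,5): δ = 102.23°  ·
  (0,6): δ = 138.78°  ·
  (1,2): δ = 127.77°  ·
  (1,3): δ = 60.22°  ·
  (1,4): δ = 6.78°  ✓
  (1,5): δ = 55.68°  ·
  (1,6): δ = 92.24°  ·
  (2,3): δ = 112.46°  ·
  (2,4): δ = 45.46°  ·
  (2,5): δ = 3.45°  ✓
  (2,6): δ = 40.01°  ·
  (3,4): δ = 113.00°  ·
  (3,5): δ = 64.10°  ·
  (3,6): δ = 27.54°  ·
  (4,5): δ = 131.10°  ·
  (4,6): δ = 94.54°  ·
  (5,6): δ = 143.44°  ·
antipodal pairs: 2

count = 2; pairs: (1,4), (2,5)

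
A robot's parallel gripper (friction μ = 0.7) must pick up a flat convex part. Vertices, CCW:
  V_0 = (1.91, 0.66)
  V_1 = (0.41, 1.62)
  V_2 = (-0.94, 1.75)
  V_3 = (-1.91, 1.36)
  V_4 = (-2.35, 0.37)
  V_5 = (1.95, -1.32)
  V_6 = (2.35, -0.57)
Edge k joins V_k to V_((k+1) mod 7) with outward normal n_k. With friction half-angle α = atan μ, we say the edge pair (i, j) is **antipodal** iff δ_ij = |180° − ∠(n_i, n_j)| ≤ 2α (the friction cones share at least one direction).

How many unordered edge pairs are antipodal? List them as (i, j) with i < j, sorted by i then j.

count = 8; pairs: (0,4), (1,4), (1,5), (2,4), (2,5), (3,5), (3,6), (4,6)

α = atan 0.7 = 34.99°;  2α = 69.98°
n_0 = (+0.5391, +0.8423)
n_1 = (+0.0959, +0.9954)
n_2 = (-0.3730, +0.9278)
n_3 = (-0.9138, +0.4061)
n_4 = (-0.3658, -0.9307)
n_5 = (+0.8824, -0.4706)
n_6 = (+0.9416, +0.3368)
  (0,1): δ = 152.88°  ·
  (0,2): δ = 125.48°  ·
  (0,3): δ = 81.34°  ·
  (0,4): δ = 11.16°  ✓
  (0,5): δ = 94.55°  ·
  (0,6): δ = 142.30°  ·
  (1,2): δ = 152.60°  ·
  (1,3): δ = 108.46°  ·
  (1,4): δ = 15.96°  ✓
  (1,5): δ = 67.43°  ✓
  (1,6): δ = 115.18°  ·
  (2,3): δ = 135.87°  ·
  (2,4): δ = 43.36°  ✓
  (2,5): δ = 40.02°  ✓
  (2,6): δ = 87.78°  ·
  (3,4): δ = 87.49°  ·
  (3,5): δ = 4.11°  ✓
  (3,6): δ = 43.65°  ✓
  (4,5): δ = 96.62°  ·
  (4,6): δ = 48.86°  ✓
  (5,6): δ = 132.24°  ·
antipodal pairs: 8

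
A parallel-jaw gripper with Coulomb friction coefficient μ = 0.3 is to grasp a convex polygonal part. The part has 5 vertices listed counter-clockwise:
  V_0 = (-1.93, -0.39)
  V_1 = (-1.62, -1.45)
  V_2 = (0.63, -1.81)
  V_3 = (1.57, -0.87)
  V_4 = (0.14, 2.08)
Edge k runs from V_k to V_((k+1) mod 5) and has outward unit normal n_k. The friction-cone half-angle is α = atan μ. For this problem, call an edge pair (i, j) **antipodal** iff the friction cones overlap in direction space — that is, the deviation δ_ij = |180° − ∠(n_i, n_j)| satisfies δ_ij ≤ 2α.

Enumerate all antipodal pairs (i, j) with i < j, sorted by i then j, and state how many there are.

α = atan 0.3 = 16.70°;  2α = 33.40°
n_0 = (-0.9598, -0.2807)
n_1 = (-0.1580, -0.9874)
n_2 = (+0.7071, -0.7071)
n_3 = (+0.8999, +0.4362)
n_4 = (-0.7664, +0.6423)
  (0,1): δ = 115.39°  ·
  (0,2): δ = 61.30°  ·
  (0,3): δ = 9.56°  ✓
  (0,4): δ = 123.73°  ·
  (1,2): δ = 125.91°  ·
  (1,3): δ = 55.05°  ·
  (1,4): δ = 59.13°  ·
  (2,3): δ = 109.14°  ·
  (2,4): δ = 5.04°  ✓
  (3,4): δ = 65.83°  ·
antipodal pairs: 2

count = 2; pairs: (0,3), (2,4)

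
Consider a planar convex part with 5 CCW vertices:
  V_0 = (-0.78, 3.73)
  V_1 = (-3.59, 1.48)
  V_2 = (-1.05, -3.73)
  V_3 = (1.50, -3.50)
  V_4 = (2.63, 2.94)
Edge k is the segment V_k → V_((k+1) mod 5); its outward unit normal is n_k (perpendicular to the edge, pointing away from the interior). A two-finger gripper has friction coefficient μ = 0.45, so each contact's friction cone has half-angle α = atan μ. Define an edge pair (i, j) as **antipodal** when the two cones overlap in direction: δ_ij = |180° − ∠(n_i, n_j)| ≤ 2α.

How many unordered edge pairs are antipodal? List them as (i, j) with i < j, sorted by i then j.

α = atan 0.45 = 24.23°;  2α = 48.46°
n_0 = (-0.6250, +0.7806)
n_1 = (-0.8989, -0.4382)
n_2 = (+0.0898, -0.9960)
n_3 = (+0.9850, -0.1728)
n_4 = (+0.2257, +0.9742)
  (0,1): δ = 102.69°  ·
  (0,2): δ = 33.53°  ✓
  (0,3): δ = 41.36°  ✓
  (0,4): δ = 128.27°  ·
  (1,2): δ = 110.84°  ·
  (1,3): δ = 35.94°  ✓
  (1,4): δ = 50.97°  ·
  (2,3): δ = 105.11°  ·
  (2,4): δ = 18.20°  ✓
  (3,4): δ = 93.09°  ·
antipodal pairs: 4

count = 4; pairs: (0,2), (0,3), (1,3), (2,4)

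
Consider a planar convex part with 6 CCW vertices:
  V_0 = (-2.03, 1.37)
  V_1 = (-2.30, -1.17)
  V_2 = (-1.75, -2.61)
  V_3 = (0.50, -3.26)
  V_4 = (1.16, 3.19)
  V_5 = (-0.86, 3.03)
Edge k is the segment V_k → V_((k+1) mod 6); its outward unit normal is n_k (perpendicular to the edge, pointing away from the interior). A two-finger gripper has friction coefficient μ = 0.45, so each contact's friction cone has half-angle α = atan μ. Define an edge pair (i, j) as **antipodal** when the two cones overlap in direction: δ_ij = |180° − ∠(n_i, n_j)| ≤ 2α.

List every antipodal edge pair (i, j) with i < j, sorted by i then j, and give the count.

count = 4; pairs: (0,3), (1,3), (2,4), (3,5)

α = atan 0.45 = 24.23°;  2α = 48.46°
n_0 = (-0.9944, +0.1057)
n_1 = (-0.9342, -0.3568)
n_2 = (-0.2775, -0.9607)
n_3 = (+0.9948, -0.1018)
n_4 = (-0.0790, +0.9969)
n_5 = (-0.8174, +0.5761)
  (0,1): δ = 153.03°  ·
  (0,2): δ = 100.05°  ·
  (0,3): δ = 0.23°  ✓
  (0,4): δ = 100.60°  ·
  (0,5): δ = 150.89°  ·
  (1,2): δ = 127.02°  ·
  (1,3): δ = 26.75°  ✓
  (1,4): δ = 73.62°  ·
  (1,5): δ = 123.92°  ·
  (2,3): δ = 79.73°  ·
  (2,4): δ = 20.64°  ✓
  (2,5): δ = 70.94°  ·
  (3,4): δ = 79.63°  ·
  (3,5): δ = 29.33°  ✓
  (4,5): δ = 129.71°  ·
antipodal pairs: 4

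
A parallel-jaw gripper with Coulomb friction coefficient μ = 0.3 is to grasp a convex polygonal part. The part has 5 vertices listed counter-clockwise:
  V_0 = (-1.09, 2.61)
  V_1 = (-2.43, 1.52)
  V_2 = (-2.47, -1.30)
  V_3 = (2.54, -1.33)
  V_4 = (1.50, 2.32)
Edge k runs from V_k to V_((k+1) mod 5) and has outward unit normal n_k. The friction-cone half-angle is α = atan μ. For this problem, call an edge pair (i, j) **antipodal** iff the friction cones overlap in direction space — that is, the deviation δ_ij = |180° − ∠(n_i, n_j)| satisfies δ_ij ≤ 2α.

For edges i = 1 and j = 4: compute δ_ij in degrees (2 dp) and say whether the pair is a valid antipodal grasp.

α = atan 0.3 = 16.70°;  2α = 33.40°
edge 1: e_1 = (-0.04, -2.82);  n_1 = (-0.9999, +0.0142)
edge 4: e_4 = (-2.59, +0.29);  n_4 = (+0.1113, +0.9938)
∠(n_1, n_4) = 95.58°
δ = |180° − 95.58°| = 84.42°
84.42° > 2α = 33.40°  →  invalid

δ = 84.42°, invalid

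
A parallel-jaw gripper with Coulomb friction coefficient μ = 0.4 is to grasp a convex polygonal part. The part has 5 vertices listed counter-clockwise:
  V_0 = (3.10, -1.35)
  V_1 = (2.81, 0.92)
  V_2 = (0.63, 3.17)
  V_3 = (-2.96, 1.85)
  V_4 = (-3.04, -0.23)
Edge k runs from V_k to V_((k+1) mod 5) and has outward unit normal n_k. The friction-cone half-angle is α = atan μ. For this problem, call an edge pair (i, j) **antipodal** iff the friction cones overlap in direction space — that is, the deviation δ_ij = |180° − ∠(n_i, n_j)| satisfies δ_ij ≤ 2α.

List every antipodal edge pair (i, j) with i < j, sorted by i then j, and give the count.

α = atan 0.4 = 21.80°;  2α = 43.60°
n_0 = (+0.9919, +0.1267)
n_1 = (+0.7182, +0.6958)
n_2 = (-0.3451, +0.9386)
n_3 = (-0.9993, +0.0384)
n_4 = (-0.1794, -0.9838)
  (0,1): δ = 143.19°  ·
  (0,2): δ = 77.09°  ·
  (0,3): δ = 9.48°  ✓
  (0,4): δ = 72.38°  ·
  (1,2): δ = 113.91°  ·
  (1,3): δ = 46.30°  ·
  (1,4): δ = 35.57°  ✓
  (2,3): δ = 112.39°  ·
  (2,4): δ = 30.53°  ✓
  (3,4): δ = 98.14°  ·
antipodal pairs: 3

count = 3; pairs: (0,3), (1,4), (2,4)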